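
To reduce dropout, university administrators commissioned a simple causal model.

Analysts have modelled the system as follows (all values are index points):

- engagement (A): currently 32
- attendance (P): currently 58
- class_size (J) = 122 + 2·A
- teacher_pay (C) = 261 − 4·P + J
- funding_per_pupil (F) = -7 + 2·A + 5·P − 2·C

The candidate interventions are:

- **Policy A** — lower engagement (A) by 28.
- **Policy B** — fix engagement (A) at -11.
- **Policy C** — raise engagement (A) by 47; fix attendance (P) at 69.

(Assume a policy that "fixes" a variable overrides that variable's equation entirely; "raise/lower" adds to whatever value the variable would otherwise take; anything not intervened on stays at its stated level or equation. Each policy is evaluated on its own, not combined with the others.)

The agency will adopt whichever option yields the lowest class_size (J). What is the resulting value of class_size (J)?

100

Policy A (A − 28):
  A = 32 − 28 = 4
  J = 122 + 2·4 = 130
Policy B (A := -11):
  A = -11
  J = 122 + 2·(-11) = 100
Policy C (A + 47, P := 69):
  A = 32 + 47 = 79
  J = 122 + 2·79 = 280
Comparing — Policy A: J=130, Policy B: J=100, Policy C: J=280. Lowest is 100 (Policy B).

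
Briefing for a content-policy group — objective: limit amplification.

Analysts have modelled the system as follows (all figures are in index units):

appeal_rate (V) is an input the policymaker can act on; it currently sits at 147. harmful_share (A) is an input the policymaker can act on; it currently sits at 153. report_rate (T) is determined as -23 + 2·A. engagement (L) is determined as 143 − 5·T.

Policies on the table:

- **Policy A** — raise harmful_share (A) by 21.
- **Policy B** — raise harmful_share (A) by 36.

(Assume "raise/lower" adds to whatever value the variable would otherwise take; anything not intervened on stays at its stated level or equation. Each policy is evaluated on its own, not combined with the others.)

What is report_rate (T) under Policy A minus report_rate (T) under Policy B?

Policy A (A + 21):
  A = 153 + 21 = 174
  T = -23 + 2·174 = 325
Policy B (A + 36):
  A = 153 + 36 = 189
  T = -23 + 2·189 = 355
T: 325 − 355 = -30

-30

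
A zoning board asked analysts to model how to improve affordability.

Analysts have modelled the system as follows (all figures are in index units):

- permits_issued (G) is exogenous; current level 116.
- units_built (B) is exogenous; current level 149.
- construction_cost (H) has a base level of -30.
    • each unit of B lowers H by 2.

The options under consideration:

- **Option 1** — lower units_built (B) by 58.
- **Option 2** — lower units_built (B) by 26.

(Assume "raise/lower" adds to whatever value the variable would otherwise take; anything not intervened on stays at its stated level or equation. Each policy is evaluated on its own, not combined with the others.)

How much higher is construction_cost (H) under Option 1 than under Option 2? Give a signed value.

Option 1 (B − 58):
  B = 149 − 58 = 91
  H = -30 − 2·91 = -212
Option 2 (B − 26):
  B = 149 − 26 = 123
  H = -30 − 2·123 = -276
H: -212 − (-276) = 64

64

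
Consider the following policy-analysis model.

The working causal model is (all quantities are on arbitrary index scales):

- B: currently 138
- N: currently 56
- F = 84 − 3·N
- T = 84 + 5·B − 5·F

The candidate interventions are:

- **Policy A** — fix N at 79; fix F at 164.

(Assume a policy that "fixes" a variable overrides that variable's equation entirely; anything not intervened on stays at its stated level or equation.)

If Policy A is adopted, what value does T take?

-46

Policy A (N := 79, F := 164):
  B = 138
  N = 79
  F = 164
  T = 84 + 5·138 − 5·164 = -46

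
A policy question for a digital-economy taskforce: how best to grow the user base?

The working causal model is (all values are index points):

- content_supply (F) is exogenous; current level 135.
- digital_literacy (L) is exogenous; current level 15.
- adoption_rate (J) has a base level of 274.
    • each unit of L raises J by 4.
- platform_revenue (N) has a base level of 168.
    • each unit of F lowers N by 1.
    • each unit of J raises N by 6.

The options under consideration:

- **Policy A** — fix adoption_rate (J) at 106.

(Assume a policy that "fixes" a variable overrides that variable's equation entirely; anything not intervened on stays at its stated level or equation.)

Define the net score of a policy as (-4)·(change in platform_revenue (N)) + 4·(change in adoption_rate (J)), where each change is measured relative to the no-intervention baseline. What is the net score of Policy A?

Baseline:
  F = 135
  L = 15
  J = 274 + 4·15 = 334
  N = 168 − 135 + 6·334 = 2037
Policy A (J := 106):
  F = 135
  L = 15
  J = 106
  N = 168 − 135 + 6·106 = 669
ΔN = 669 − 2037 = -1368; ΔJ = 106 − 334 = -228
Score = (-4)·(-1368) + 4·(-228) = 4560

4560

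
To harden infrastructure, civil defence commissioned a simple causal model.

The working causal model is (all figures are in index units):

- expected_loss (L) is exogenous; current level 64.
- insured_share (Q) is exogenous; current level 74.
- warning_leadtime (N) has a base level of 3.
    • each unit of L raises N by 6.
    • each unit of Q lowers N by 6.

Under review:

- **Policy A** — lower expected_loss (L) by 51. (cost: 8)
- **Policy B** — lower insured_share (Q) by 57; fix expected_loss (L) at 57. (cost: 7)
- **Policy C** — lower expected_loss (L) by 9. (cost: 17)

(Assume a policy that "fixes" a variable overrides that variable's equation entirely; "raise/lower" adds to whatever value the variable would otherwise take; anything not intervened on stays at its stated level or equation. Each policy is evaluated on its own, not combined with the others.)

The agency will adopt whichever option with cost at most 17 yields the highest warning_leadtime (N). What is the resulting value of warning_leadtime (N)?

Policy A (L − 51):
  L = 64 − 51 = 13
  Q = 74
  N = 3 + 6·13 − 6·74 = -363
Policy B (Q − 57, L := 57):
  L = 57
  Q = 74 − 57 = 17
  N = 3 + 6·57 − 6·17 = 243
Policy C (L − 9):
  L = 64 − 9 = 55
  Q = 74
  N = 3 + 6·55 − 6·74 = -111
Comparing — Policy A: N=-363, Policy B: N=243, Policy C: N=-111. Highest is 243 (Policy B).

243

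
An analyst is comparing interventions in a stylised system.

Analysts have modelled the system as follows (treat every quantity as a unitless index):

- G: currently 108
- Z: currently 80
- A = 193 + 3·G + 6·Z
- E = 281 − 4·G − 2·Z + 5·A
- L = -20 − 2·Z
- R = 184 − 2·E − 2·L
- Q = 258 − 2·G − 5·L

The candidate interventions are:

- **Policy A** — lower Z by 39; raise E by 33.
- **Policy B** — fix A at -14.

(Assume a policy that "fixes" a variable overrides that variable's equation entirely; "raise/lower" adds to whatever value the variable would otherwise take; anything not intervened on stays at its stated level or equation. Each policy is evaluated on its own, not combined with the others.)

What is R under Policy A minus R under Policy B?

-8148

Policy A (Z − 39, E + 33):
  G = 108
  Z = 80 − 39 = 41
  A = 193 + 3·108 + 6·41 = 763
  E = 281 − 4·108 − 2·41 + 5·763 (+33 from intervention) = 3615
  L = -20 − 2·41 = -102
  R = 184 − 2·3615 − 2·(-102) = -6842
Policy B (A := -14):
  G = 108
  Z = 80
  A = -14
  E = 281 − 4·108 − 2·80 + 5·(-14) = -381
  L = -20 − 2·80 = -180
  R = 184 − 2·(-381) − 2·(-180) = 1306
R: -6842 − 1306 = -8148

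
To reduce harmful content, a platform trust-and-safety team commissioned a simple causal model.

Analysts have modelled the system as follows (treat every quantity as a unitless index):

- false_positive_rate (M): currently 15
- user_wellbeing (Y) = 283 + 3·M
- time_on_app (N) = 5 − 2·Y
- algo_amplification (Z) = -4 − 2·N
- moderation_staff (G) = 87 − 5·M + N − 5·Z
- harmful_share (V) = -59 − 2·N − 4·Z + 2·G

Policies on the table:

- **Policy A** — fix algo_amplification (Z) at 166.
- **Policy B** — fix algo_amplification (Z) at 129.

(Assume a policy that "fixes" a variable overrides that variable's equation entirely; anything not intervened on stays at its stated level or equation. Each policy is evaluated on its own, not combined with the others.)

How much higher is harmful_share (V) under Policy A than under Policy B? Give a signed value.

Policy A (Z := 166):
  M = 15
  Y = 283 + 3·15 = 328
  N = 5 − 2·328 = -651
  Z = 166
  G = 87 − 5·15 + (-651) − 5·166 = -1469
  V = -59 − 2·(-651) − 4·166 + 2·(-1469) = -2359
Policy B (Z := 129):
  M = 15
  Y = 283 + 3·15 = 328
  N = 5 − 2·328 = -651
  Z = 129
  G = 87 − 5·15 + (-651) − 5·129 = -1284
  V = -59 − 2·(-651) − 4·129 + 2·(-1284) = -1841
V: -2359 − (-1841) = -518

-518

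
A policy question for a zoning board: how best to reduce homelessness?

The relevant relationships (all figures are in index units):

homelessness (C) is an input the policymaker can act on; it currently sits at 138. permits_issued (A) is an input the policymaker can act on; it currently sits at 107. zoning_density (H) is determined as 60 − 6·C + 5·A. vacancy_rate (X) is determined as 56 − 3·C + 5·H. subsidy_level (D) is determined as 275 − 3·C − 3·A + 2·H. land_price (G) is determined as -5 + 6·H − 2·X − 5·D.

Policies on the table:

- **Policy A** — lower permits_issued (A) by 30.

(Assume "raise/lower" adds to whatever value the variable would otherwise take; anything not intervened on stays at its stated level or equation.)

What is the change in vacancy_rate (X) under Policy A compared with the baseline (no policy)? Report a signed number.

Baseline:
  C = 138
  A = 107
  H = 60 − 6·138 + 5·107 = -233
  X = 56 − 3·138 + 5·(-233) = -1523
Policy A (A − 30):
  C = 138
  A = 107 − 30 = 77
  H = 60 − 6·138 + 5·77 = -383
  X = 56 − 3·138 + 5·(-383) = -2273
Change in X: -2273 − (-1523) = -750

-750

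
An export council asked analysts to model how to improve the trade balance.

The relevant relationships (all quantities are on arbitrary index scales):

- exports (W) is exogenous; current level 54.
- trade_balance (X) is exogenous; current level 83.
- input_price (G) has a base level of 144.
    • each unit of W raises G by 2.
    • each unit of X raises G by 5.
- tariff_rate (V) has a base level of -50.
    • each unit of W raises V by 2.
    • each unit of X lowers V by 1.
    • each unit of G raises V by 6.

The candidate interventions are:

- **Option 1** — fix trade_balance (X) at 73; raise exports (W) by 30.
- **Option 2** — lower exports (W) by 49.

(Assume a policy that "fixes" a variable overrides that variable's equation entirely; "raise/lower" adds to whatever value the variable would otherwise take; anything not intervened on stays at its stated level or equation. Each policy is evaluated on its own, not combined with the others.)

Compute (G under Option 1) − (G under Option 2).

Option 1 (X := 73, W + 30):
  W = 54 + 30 = 84
  X = 73
  G = 144 + 2·84 + 5·73 = 677
Option 2 (W − 49):
  W = 54 − 49 = 5
  X = 83
  G = 144 + 2·5 + 5·83 = 569
G: 677 − 569 = 108

108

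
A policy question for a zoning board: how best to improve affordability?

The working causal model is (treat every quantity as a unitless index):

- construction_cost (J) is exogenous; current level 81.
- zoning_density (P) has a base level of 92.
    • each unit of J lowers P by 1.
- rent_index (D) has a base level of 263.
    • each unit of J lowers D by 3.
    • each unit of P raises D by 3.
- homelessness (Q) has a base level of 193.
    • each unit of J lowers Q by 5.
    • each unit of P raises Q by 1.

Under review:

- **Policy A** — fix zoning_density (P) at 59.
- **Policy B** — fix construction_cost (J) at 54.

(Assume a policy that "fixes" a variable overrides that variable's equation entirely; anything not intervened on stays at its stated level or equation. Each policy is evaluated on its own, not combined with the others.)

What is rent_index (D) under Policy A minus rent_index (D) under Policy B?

-18

Policy A (P := 59):
  J = 81
  P = 59
  D = 263 − 3·81 + 3·59 = 197
Policy B (J := 54):
  J = 54
  P = 92 − 54 = 38
  D = 263 − 3·54 + 3·38 = 215
D: 197 − 215 = -18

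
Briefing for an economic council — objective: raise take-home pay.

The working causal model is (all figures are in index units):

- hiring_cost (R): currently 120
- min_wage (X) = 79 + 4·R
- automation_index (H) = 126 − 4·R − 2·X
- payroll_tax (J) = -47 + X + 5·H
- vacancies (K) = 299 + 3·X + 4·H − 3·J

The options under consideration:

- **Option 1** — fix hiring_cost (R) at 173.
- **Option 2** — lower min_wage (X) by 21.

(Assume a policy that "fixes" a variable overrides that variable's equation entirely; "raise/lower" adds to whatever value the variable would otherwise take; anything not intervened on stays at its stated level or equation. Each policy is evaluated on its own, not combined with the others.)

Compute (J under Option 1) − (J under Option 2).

Option 1 (R := 173):
  R = 173
  X = 79 + 4·173 = 771
  H = 126 − 4·173 − 2·771 = -2108
  J = -47 + 771 + 5·(-2108) = -9816
Option 2 (X − 21):
  R = 120
  X = 79 + 4·120 (−21 from intervention) = 538
  H = 126 − 4·120 − 2·538 = -1430
  J = -47 + 538 + 5·(-1430) = -6659
J: -9816 − (-6659) = -3157

-3157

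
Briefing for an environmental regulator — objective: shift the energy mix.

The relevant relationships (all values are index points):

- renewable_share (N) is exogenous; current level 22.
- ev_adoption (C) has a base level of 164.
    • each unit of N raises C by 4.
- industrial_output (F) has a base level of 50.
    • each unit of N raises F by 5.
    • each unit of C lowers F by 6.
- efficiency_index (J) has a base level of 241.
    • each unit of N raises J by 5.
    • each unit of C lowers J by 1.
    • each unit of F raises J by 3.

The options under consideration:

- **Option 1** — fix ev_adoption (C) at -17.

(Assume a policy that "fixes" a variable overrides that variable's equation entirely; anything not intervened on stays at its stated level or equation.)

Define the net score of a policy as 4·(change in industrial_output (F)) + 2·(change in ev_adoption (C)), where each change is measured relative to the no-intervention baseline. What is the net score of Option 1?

Baseline:
  N = 22
  C = 164 + 4·22 = 252
  F = 50 + 5·22 − 6·252 = -1352
Option 1 (C := -17):
  N = 22
  C = -17
  F = 50 + 5·22 − 6·(-17) = 262
ΔF = 262 − (-1352) = 1614; ΔC = -17 − 252 = -269
Score = 4·1614 + 2·(-269) = 5918

5918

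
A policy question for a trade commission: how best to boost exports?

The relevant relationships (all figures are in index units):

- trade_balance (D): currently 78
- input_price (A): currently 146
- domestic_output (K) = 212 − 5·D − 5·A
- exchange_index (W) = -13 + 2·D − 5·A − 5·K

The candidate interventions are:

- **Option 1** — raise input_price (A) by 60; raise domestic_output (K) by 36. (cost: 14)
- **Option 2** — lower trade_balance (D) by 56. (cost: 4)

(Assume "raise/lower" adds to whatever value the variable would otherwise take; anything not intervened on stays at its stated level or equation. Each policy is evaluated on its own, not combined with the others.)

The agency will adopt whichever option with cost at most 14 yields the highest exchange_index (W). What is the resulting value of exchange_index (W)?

Option 1 (A + 60, K + 36):
  D = 78
  A = 146 + 60 = 206
  K = 212 − 5·78 − 5·206 (+36 from intervention) = -1172
  W = -13 + 2·78 − 5·206 − 5·(-1172) = 4973
Option 2 (D − 56):
  D = 78 − 56 = 22
  A = 146
  K = 212 − 5·22 − 5·146 = -628
  W = -13 + 2·22 − 5·146 − 5·(-628) = 2441
Comparing — Option 1: W=4973, Option 2: W=2441. Highest is 4973 (Option 1).

4973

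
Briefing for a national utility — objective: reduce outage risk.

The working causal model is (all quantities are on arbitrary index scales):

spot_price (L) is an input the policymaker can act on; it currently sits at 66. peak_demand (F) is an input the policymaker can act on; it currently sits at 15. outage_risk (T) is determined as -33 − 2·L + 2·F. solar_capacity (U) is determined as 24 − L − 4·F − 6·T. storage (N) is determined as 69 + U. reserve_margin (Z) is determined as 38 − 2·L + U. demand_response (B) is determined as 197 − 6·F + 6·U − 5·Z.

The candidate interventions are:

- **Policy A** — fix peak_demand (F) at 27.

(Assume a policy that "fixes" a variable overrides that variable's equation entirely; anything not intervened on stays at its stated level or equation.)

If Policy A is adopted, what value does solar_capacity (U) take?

516

Policy A (F := 27):
  L = 66
  F = 27
  T = -33 − 2·66 + 2·27 = -111
  U = 24 − 66 − 4·27 − 6·(-111) = 516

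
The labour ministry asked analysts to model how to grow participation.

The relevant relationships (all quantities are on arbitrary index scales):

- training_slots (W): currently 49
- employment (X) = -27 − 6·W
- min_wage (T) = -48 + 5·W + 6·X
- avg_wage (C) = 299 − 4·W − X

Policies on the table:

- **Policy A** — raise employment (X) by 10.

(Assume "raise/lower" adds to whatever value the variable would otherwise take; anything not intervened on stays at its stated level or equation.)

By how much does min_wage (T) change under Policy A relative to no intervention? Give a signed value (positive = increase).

Baseline:
  W = 49
  X = -27 − 6·49 = -321
  T = -48 + 5·49 + 6·(-321) = -1729
Policy A (X + 10):
  W = 49
  X = -27 − 6·49 (+10 from intervention) = -311
  T = -48 + 5·49 + 6·(-311) = -1669
Change in T: -1669 − (-1729) = 60

60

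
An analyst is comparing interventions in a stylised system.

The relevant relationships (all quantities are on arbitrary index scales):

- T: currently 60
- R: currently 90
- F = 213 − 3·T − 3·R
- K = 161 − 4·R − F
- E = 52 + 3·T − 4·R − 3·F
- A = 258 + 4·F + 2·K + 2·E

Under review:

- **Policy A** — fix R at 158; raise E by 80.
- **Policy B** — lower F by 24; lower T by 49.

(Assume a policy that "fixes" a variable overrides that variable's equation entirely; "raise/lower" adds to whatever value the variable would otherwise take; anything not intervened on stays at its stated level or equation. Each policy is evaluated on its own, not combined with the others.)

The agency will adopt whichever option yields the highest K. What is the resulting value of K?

Policy A (R := 158, E + 80):
  T = 60
  R = 158
  F = 213 − 3·60 − 3·158 = -441
  K = 161 − 4·158 − (-441) = -30
Policy B (F − 24, T − 49):
  T = 60 − 49 = 11
  R = 90
  F = 213 − 3·11 − 3·90 (−24 from intervention) = -114
  K = 161 − 4·90 − (-114) = -85
Comparing — Policy A: K=-30, Policy B: K=-85. Highest is -30 (Policy A).

-30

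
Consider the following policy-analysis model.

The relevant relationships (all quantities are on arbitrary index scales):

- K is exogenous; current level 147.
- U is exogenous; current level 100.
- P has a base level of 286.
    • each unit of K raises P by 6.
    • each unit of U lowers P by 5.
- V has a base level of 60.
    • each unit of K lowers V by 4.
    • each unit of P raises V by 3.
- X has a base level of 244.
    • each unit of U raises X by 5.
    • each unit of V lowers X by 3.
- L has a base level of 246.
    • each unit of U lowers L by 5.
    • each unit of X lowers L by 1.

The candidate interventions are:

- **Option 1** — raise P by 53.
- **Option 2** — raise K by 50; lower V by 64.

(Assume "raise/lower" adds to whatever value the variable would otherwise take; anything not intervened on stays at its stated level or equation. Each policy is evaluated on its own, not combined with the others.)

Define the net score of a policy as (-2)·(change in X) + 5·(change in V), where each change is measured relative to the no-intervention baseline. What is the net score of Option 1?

1749

Baseline:
  K = 147
  U = 100
  P = 286 + 6·147 − 5·100 = 668
  V = 60 − 4·147 + 3·668 = 1476
  X = 244 + 5·100 − 3·1476 = -3684
Option 1 (P + 53):
  K = 147
  U = 100
  P = 286 + 6·147 − 5·100 (+53 from intervention) = 721
  V = 60 − 4·147 + 3·721 = 1635
  X = 244 + 5·100 − 3·1635 = -4161
ΔX = -4161 − (-3684) = -477; ΔV = 1635 − 1476 = 159
Score = (-2)·(-477) + 5·159 = 1749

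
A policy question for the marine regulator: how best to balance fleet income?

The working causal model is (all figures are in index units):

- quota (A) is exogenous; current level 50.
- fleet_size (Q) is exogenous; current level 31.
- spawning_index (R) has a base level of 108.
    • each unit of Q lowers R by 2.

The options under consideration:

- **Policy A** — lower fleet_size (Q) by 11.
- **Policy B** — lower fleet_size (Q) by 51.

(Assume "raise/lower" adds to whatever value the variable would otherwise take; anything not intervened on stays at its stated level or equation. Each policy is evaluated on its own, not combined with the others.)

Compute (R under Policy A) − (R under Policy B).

Policy A (Q − 11):
  Q = 31 − 11 = 20
  R = 108 − 2·20 = 68
Policy B (Q − 51):
  Q = 31 − 51 = -20
  R = 108 − 2·(-20) = 148
R: 68 − 148 = -80

-80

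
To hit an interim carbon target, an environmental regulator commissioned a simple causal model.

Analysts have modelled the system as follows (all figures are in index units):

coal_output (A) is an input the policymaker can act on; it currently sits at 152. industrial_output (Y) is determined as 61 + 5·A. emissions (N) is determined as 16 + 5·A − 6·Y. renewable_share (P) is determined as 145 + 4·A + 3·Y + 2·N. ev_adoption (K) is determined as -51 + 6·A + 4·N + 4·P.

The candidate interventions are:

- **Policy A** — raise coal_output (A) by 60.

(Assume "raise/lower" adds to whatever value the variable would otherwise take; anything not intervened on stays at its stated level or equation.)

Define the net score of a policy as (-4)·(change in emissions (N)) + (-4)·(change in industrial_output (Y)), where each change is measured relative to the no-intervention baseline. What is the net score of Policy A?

Baseline:
  A = 152
  Y = 61 + 5·152 = 821
  N = 16 + 5·152 − 6·821 = -4150
Policy A (A + 60):
  A = 152 + 60 = 212
  Y = 61 + 5·212 = 1121
  N = 16 + 5·212 − 6·1121 = -5650
ΔN = -5650 − (-4150) = -1500; ΔY = 1121 − 821 = 300
Score = (-4)·(-1500) + (-4)·300 = 4800

4800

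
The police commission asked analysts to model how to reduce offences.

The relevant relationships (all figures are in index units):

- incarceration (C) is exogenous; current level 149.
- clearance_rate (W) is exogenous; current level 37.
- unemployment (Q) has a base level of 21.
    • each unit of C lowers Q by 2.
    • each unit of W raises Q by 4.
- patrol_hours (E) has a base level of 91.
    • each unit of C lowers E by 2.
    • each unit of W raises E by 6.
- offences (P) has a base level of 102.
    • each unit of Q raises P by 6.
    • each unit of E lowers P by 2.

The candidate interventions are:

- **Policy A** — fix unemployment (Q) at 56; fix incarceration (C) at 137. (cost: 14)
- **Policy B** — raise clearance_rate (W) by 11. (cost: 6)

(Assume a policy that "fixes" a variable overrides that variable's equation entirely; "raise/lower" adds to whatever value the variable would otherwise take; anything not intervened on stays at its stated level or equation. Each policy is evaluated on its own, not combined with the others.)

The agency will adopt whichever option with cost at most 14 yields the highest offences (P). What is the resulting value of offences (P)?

Policy A (Q := 56, C := 137):
  C = 137
  W = 37
  Q = 56
  E = 91 − 2·137 + 6·37 = 39
  P = 102 + 6·56 − 2·39 = 360
Policy B (W + 11):
  C = 149
  W = 37 + 11 = 48
  Q = 21 − 2·149 + 4·48 = -85
  E = 91 − 2·149 + 6·48 = 81
  P = 102 + 6·(-85) − 2·81 = -570
Comparing — Policy A: P=360, Policy B: P=-570. Highest is 360 (Policy A).

360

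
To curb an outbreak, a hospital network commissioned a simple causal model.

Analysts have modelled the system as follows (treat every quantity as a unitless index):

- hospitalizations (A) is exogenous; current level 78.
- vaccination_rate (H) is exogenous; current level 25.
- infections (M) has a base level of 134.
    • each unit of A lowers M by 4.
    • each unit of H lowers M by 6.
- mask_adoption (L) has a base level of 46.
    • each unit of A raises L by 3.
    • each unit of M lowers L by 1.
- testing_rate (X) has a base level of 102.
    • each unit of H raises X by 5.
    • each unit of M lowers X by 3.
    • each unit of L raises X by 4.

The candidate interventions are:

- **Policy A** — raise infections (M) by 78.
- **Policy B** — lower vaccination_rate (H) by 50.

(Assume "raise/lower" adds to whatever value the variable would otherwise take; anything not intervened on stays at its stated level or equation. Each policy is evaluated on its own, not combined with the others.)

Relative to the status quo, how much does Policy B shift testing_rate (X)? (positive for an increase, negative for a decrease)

Baseline:
  A = 78
  H = 25
  M = 134 − 4·78 − 6·25 = -328
  L = 46 + 3·78 − (-328) = 608
  X = 102 + 5·25 − 3·(-328) + 4·608 = 3643
Policy B (H − 50):
  A = 78
  H = 25 − 50 = -25
  M = 134 − 4·78 − 6·(-25) = -28
  L = 46 + 3·78 − (-28) = 308
  X = 102 + 5·(-25) − 3·(-28) + 4·308 = 1293
Change in X: 1293 − 3643 = -2350

-2350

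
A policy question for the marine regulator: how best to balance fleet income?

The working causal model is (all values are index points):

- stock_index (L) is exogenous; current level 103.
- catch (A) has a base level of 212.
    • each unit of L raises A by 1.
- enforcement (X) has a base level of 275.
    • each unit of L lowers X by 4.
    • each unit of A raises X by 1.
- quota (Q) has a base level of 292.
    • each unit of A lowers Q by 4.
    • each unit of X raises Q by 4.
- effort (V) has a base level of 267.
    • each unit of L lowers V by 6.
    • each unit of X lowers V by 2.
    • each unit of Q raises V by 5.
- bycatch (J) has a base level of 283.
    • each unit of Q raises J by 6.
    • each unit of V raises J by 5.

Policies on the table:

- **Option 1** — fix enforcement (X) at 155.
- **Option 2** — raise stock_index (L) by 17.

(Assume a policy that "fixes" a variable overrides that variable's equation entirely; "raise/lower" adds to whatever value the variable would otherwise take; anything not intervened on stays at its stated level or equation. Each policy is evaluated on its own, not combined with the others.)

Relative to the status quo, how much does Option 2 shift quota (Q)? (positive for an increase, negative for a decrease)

Baseline:
  L = 103
  A = 212 + 103 = 315
  X = 275 − 4·103 + 315 = 178
  Q = 292 − 4·315 + 4·178 = -256
Option 2 (L + 17):
  L = 103 + 17 = 120
  A = 212 + 120 = 332
  X = 275 − 4·120 + 332 = 127
  Q = 292 − 4·332 + 4·127 = -528
Change in Q: -528 − (-256) = -272

-272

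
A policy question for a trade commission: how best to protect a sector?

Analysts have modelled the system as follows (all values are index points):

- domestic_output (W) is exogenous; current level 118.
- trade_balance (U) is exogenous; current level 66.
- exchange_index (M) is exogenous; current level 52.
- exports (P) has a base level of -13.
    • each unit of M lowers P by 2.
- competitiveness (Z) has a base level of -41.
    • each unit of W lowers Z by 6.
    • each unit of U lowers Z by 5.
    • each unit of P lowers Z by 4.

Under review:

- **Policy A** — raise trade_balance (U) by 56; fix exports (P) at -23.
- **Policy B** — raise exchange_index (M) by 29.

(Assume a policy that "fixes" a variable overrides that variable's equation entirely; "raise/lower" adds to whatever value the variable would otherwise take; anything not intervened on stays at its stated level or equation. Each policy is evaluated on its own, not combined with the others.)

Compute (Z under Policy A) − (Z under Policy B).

Policy A (U + 56, P := -23):
  W = 118
  U = 66 + 56 = 122
  M = 52
  P = -23
  Z = -41 − 6·118 − 5·122 − 4·(-23) = -1267
Policy B (M + 29):
  W = 118
  U = 66
  M = 52 + 29 = 81
  P = -13 − 2·81 = -175
  Z = -41 − 6·118 − 5·66 − 4·(-175) = -379
Z: -1267 − (-379) = -888

-888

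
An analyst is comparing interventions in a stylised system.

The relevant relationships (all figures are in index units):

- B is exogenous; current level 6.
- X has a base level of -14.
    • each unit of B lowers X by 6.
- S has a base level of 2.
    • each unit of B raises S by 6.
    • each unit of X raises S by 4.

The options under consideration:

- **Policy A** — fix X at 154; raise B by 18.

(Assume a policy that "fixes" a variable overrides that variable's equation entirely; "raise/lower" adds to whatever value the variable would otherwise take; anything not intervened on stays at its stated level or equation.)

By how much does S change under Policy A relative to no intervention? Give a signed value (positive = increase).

Baseline:
  B = 6
  X = -14 − 6·6 = -50
  S = 2 + 6·6 + 4·(-50) = -162
Policy A (X := 154, B + 18):
  B = 6 + 18 = 24
  X = 154
  S = 2 + 6·24 + 4·154 = 762
Change in S: 762 − (-162) = 924

924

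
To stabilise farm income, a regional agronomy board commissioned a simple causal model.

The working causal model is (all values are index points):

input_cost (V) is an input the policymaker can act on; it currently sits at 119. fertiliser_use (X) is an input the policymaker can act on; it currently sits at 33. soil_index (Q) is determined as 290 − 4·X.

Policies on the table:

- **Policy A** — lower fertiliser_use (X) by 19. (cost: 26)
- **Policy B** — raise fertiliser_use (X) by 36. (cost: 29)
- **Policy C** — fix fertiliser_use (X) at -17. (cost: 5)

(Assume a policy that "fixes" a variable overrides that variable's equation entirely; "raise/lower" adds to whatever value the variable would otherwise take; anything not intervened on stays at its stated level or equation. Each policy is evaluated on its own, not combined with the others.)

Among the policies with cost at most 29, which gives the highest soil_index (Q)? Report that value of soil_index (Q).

358

Policy A (X − 19):
  X = 33 − 19 = 14
  Q = 290 − 4·14 = 234
Policy B (X + 36):
  X = 33 + 36 = 69
  Q = 290 − 4·69 = 14
Policy C (X := -17):
  X = -17
  Q = 290 − 4·(-17) = 358
Comparing — Policy A: Q=234, Policy B: Q=14, Policy C: Q=358. Highest is 358 (Policy C).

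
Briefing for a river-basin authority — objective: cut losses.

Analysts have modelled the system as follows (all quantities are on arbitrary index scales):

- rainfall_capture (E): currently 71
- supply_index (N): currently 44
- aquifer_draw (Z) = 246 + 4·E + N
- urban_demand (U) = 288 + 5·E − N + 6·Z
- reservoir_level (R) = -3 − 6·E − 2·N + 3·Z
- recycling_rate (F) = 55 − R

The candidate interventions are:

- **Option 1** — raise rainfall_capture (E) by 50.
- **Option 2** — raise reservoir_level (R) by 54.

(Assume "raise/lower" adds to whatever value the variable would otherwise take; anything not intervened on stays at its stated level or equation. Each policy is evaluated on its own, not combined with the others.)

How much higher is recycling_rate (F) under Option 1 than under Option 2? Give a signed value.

-246

Option 1 (E + 50):
  E = 71 + 50 = 121
  N = 44
  Z = 246 + 4·121 + 44 = 774
  R = -3 − 6·121 − 2·44 + 3·774 = 1505
  F = 55 − 1505 = -1450
Option 2 (R + 54):
  E = 71
  N = 44
  Z = 246 + 4·71 + 44 = 574
  R = -3 − 6·71 − 2·44 + 3·574 (+54 from intervention) = 1259
  F = 55 − 1259 = -1204
F: -1450 − (-1204) = -246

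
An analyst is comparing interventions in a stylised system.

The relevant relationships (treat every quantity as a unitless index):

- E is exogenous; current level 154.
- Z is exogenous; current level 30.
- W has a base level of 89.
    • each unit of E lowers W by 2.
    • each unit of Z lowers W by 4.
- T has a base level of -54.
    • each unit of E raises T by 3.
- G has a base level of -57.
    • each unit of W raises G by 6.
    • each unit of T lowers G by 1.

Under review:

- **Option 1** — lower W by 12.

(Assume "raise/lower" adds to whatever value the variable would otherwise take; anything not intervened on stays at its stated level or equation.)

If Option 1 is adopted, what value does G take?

Option 1 (W − 12):
  E = 154
  Z = 30
  W = 89 − 2·154 − 4·30 (−12 from intervention) = -351
  T = -54 + 3·154 = 408
  G = -57 + 6·(-351) − 408 = -2571

-2571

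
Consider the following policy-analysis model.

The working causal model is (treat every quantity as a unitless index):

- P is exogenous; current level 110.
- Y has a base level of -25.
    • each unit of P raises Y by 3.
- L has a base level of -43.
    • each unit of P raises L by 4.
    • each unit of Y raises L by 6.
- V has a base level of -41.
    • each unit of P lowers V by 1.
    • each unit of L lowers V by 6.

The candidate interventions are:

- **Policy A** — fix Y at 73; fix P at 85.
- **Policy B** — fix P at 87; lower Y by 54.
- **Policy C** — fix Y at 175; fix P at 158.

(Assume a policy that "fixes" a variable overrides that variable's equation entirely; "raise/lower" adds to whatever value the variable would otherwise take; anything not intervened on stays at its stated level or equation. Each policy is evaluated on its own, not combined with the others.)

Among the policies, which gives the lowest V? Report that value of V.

Policy A (Y := 73, P := 85):
  P = 85
  Y = 73
  L = -43 + 4·85 + 6·73 = 735
  V = -41 − 85 − 6·735 = -4536
Policy B (P := 87, Y − 54):
  P = 87
  Y = -25 + 3·87 (−54 from intervention) = 182
  L = -43 + 4·87 + 6·182 = 1397
  V = -41 − 87 − 6·1397 = -8510
Policy C (Y := 175, P := 158):
  P = 158
  Y = 175
  L = -43 + 4·158 + 6·175 = 1639
  V = -41 − 158 − 6·1639 = -10033
Comparing — Policy A: V=-4536, Policy B: V=-8510, Policy C: V=-10033. Lowest is -10033 (Policy C).

-10033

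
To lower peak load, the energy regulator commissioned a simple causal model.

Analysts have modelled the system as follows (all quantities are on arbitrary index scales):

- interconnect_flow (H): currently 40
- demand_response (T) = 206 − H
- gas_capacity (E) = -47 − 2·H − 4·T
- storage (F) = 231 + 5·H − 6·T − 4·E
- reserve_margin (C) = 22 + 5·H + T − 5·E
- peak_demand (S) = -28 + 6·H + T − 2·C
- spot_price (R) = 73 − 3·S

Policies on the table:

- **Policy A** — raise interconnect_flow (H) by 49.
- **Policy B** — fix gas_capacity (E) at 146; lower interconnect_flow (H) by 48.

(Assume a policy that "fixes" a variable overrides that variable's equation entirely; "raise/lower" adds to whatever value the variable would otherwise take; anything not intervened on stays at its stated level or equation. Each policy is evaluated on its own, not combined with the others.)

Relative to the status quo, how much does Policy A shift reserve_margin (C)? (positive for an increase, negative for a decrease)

-294

Baseline:
  H = 40
  T = 206 − 40 = 166
  E = -47 − 2·40 − 4·166 = -791
  C = 22 + 5·40 + 166 − 5·(-791) = 4343
Policy A (H + 49):
  H = 40 + 49 = 89
  T = 206 − 89 = 117
  E = -47 − 2·89 − 4·117 = -693
  C = 22 + 5·89 + 117 − 5·(-693) = 4049
Change in C: 4049 − 4343 = -294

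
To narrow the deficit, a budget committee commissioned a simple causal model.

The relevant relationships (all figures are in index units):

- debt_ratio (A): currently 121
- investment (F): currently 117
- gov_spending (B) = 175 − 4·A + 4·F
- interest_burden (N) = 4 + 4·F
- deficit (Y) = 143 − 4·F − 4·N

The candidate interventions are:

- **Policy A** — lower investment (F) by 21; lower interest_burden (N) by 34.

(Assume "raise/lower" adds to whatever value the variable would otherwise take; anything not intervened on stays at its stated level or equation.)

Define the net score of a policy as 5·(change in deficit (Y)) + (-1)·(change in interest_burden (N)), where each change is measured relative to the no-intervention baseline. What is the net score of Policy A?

Baseline:
  F = 117
  N = 4 + 4·117 = 472
  Y = 143 − 4·117 − 4·472 = -2213
Policy A (F − 21, N − 34):
  F = 117 − 21 = 96
  N = 4 + 4·96 (−34 from intervention) = 354
  Y = 143 − 4·96 − 4·354 = -1657
ΔY = -1657 − (-2213) = 556; ΔN = 354 − 472 = -118
Score = 5·556 + (-1)·(-118) = 2898

2898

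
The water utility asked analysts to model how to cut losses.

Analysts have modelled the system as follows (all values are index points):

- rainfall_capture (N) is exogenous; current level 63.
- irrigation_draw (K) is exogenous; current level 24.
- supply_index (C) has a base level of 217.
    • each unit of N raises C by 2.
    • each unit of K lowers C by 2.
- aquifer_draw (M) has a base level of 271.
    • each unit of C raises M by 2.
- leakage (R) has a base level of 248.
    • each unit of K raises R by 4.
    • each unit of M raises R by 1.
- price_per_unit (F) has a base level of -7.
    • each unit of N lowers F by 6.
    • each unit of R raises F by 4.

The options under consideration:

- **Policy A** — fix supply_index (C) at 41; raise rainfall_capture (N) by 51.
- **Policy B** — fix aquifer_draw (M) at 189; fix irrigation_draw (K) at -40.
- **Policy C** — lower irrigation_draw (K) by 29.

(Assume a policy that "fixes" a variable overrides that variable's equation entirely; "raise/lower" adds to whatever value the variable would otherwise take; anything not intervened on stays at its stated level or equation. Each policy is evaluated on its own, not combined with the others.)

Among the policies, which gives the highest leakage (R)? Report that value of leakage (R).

Policy A (C := 41, N + 51):
  N = 63 + 51 = 114
  K = 24
  C = 41
  M = 271 + 2·41 = 353
  R = 248 + 4·24 + 353 = 697
Policy B (M := 189, K := -40):
  N = 63
  K = -40
  C = 217 + 2·63 − 2·(-40) = 423
  M = 189
  R = 248 + 4·(-40) + 189 = 277
Policy C (K − 29):
  N = 63
  K = 24 − 29 = -5
  C = 217 + 2·63 − 2·(-5) = 353
  M = 271 + 2·353 = 977
  R = 248 + 4·(-5) + 977 = 1205
Comparing — Policy A: R=697, Policy B: R=277, Policy C: R=1205. Highest is 1205 (Policy C).

1205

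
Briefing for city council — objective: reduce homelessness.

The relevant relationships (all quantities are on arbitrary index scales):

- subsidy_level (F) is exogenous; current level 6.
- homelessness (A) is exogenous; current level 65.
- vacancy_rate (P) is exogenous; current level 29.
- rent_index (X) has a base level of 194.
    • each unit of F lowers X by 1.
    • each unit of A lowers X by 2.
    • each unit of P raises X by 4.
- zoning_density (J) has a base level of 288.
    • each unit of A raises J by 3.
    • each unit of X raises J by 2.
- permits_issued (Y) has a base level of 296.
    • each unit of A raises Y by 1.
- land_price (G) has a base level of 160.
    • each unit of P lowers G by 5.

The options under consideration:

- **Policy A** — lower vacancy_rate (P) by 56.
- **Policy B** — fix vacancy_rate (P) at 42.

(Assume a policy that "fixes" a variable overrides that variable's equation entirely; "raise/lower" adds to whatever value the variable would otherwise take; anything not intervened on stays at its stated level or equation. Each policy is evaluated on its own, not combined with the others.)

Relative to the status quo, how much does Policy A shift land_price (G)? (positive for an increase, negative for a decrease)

Baseline:
  P = 29
  G = 160 − 5·29 = 15
Policy A (P − 56):
  P = 29 − 56 = -27
  G = 160 − 5·(-27) = 295
Change in G: 295 − 15 = 280

280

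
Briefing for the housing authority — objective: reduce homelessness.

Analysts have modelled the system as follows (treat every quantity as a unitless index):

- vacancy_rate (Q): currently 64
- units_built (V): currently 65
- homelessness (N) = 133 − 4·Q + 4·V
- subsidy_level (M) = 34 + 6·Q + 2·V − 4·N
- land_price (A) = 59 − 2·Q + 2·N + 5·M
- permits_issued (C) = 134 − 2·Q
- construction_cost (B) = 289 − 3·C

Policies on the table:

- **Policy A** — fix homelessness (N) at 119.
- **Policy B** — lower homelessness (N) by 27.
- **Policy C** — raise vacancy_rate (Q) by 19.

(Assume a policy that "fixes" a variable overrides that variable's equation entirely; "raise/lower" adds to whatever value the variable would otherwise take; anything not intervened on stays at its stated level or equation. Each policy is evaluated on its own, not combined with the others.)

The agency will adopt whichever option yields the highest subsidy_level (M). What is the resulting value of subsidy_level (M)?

Policy A (N := 119):
  Q = 64
  V = 65
  N = 119
  M = 34 + 6·64 + 2·65 − 4·119 = 72
Policy B (N − 27):
  Q = 64
  V = 65
  N = 133 − 4·64 + 4·65 (−27 from intervention) = 110
  M = 34 + 6·64 + 2·65 − 4·110 = 108
Policy C (Q + 19):
  Q = 64 + 19 = 83
  V = 65
  N = 133 − 4·83 + 4·65 = 61
  M = 34 + 6·83 + 2·65 − 4·61 = 418
Comparing — Policy A: M=72, Policy B: M=108, Policy C: M=418. Highest is 418 (Policy C).

418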